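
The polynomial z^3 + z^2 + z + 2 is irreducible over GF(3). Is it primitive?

No

Write f(z) = z^3 + z^2 + z + 2.
|GF(3^3)^×| = 3^3 − 1 = 26. Prime factorization: 26 = 2·13.
f is primitive ⇔ z has order 26 in GF(3)[z]/(f), i.e. z^(26/q) ≠ 1 for each prime q | 26.
z^(13) mod f = 1
z^(2) mod f = z^2.
Since z^(13) = 1, the order of z divides 13 < 26; not primitive.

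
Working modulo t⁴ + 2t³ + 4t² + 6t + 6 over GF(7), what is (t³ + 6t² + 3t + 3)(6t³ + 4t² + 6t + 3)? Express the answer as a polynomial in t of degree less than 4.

6t^3 + 2t + 5

Multiply in GF(7)[t]: (t³ + 6t² + 3t + 3)·(6t³ + 4t² + 6t + 3) = 6t⁶ + 5t⁵ + 6t⁴ + 6t³ + 6t² + 6t + 2.
Reduce using t⁴ ≡ 5t³ + 3t² + t + 1 (mod t⁴ + 2t³ + 4t² + 6t + 6).
Reduced: 6t³ + 2t + 5.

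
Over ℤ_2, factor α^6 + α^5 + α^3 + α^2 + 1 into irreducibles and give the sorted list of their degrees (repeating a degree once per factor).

6

Write f(α) = α^6 + α^5 + α^3 + α^2 + 1.
Roots in ℤ_2: f(0) = 1; f(1) = 1.
Complete factorization: f(α) = (α^6 + α^5 + α^3 + α^2 + 1).
Factor degrees with multiplicity: 6 = 6.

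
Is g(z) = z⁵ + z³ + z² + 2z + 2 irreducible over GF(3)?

Yes

Check for roots in GF(3): g(0) = 2; g(1) = 1; g(2) = 2.
No roots, so no linear factors.
Monic irreducibles of degree 2 over GF(3): z² + 1, z² + z + 2, z² + 2z + 2.
None of them divide g (all give nonzero remainder).
No irreducible factor of degree ≤ 2 exists, so g is irreducible over GF(3).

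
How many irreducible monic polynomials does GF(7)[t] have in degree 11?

179756976

By the necklace-counting formula, N_7(11) = (1/11) Σ_{d|11} μ(11/d)·7^d.
Divisors of 11: 1, 11; μ(11/d) for each: -1, 1.
Σ = − 7^1 + 7^11 = 1977326736.
N = 1977326736/11 = 179756976.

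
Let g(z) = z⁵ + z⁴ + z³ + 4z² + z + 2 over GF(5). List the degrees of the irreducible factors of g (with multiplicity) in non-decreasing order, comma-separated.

Roots in GF(5): g(0) = 2; g(1) = 0 → root; g(2) = 1; g(3) = 2; g(4) = 4.
Linear factors from roots: (z + 4).
Complete factorization: g(z) = (z + 4)·(z² + 3z + 4)·(z² + 4z + 2).
Factor degrees with multiplicity: 1 + 2 + 2 = 5.

1, 2, 2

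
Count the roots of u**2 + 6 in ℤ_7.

2

Write P(u) = u**2 + 6.
Evaluate at each of the 7 elements of ℤ_7:
P(0) = 6; P(1) = 0 → root; P(2) = 3; P(3) = 1; P(4) = 1; P(5) = 3; P(6) = 0 → root.
Roots: {1, 6}.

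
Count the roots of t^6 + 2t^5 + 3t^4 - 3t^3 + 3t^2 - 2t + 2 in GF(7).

2

Write f(t) = t^6 + 2t^5 + 3t^4 - 3t^3 + 3t^2 - 2t + 2.
Evaluate at each of the 7 elements of GF(7):
f(0) = 2; f(1) = 6; f(2) = 1; f(3) = 0 → root; f(4) = 0 → root; f(5) = 6; f(6) = 5.
Roots: {3, 4}.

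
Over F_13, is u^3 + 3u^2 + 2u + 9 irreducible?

Write f(u) = u^3 + 3u^2 + 2u + 9.
Check each element of F_13 for a root: f(0)=9, f(1)=2, f(2)=7, f(3)=4, f(4)=12, f(5)=11, f(6)=7, f(7)=6, f(8)=1, f(9)=11, f(10)=3, f(11)=9, f(12)=9.
No roots. A degree-3 polynomial over a field with no linear factor is irreducible.

Yes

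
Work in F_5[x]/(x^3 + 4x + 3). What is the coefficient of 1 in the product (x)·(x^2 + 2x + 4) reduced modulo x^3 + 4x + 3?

Multiply in F_5[x]: (x)·(x^2 + 2x + 4) = x^3 + 2x^2 + 4x.
Reduce using x^3 ≡ x + 2 (mod x^3 + 4x + 3).
Reduced: 2x^2 + 2.

2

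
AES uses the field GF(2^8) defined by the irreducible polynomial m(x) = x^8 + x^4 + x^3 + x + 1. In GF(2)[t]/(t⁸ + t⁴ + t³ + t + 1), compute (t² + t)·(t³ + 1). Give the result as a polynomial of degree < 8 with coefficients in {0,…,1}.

Multiply in GF(2)[t]: (t² + t)·(t³ + 1) = t⁵ + t⁴ + t² + t.
Reduced: t⁵ + t⁴ + t² + t.

t^5 + t^4 + t^2 + t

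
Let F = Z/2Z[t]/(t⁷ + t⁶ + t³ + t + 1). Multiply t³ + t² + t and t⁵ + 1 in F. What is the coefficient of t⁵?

0

Multiply in Z/2Z[t]: (t³ + t² + t)·(t⁵ + 1) = t⁸ + t⁷ + t⁶ + t³ + t² + t.
Reduce using t⁷ ≡ t⁶ + t³ + t + 1 (mod t⁷ + t⁶ + t³ + t + 1).
Reduced: t⁶ + t⁴ + t³.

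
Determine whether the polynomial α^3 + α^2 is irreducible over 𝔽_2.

No

Write g(α) = α^3 + α^2.
Check for roots in 𝔽_2: g(0) = 0 → root; g(1) = 0 → root.
g(0) = 0, so (α) divides g(α); g is reducible.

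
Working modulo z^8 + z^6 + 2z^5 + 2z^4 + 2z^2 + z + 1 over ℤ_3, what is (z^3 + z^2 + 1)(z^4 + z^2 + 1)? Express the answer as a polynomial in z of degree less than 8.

Multiply in ℤ_3[z]: (z^3 + z^2 + 1)·(z^4 + z^2 + 1) = z^7 + z^6 + z^5 + 2z^4 + z^3 + 2z^2 + 1.
Reduced: z^7 + z^6 + z^5 + 2z^4 + z^3 + 2z^2 + 1.

z^7 + z^6 + z^5 + 2z^4 + z^3 + 2z^2 + 1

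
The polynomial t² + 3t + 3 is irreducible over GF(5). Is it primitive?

Yes

Write f(t) = t² + 3t + 3.
|GF(5^2)^×| = 5^2 − 1 = 24. Prime factorization: 24 = 2^3·3.
f is primitive ⇔ t has order 24 in GF(5)[t]/(f), i.e. t^(24/q) ≠ 1 for each prime q | 24.
t^(12) mod f = 4.
t^(8) mod f = t + 1.
None equal 1, so t has full order 24; f is primitive.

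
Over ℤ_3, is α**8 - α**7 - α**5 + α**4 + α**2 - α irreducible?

No

Write f(α) = α**8 - α**7 - α**5 + α**4 + α**2 - α.
Check for roots in ℤ_3: f(0) = 0 → root; f(1) = 0 → root; f(2) = 0 → root.
f(0) = 0, so (α) divides f(α); f is reducible.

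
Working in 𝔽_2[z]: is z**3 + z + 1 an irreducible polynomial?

Yes

Write g(z) = z**3 + z + 1.
Check for roots in 𝔽_2: g(0) = 1; g(1) = 1.
No roots. A degree-3 polynomial over a field with no linear factor is irreducible.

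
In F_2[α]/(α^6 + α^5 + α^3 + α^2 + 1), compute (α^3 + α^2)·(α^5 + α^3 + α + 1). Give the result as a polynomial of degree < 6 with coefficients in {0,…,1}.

α^5 + α^3 + α^2 + 1

Multiply in F_2[α]: (α^3 + α^2)·(α^5 + α^3 + α + 1) = α^8 + α^7 + α^6 + α^5 + α^4 + α^2.
Reduce using α^6 ≡ α^5 + α^3 + α^2 + 1 (mod α^6 + α^5 + α^3 + α^2 + 1).
Reduced: α^5 + α^3 + α^2 + 1.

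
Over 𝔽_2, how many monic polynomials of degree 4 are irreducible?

3

x^(2^4) − x is the product of all monic irreducibles of degree dividing 4; Möbius inversion gives N = (1/4) Σ μ(4/d)·2^d.
Divisors of 4: 1, 2, 4; μ(4/d) for each: 0, -1, 1.
Σ = − 2^2 + 2^4 = 12.
N = 12/4 = 3.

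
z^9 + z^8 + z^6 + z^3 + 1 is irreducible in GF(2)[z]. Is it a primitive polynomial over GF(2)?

Write f(z) = z^9 + z^8 + z^6 + z^3 + 1.
|GF(2^9)^×| = 2^9 − 1 = 511. Prime factorization: 511 = 7·73.
f is primitive ⇔ z has order 511 in GF(2)[z]/(f), i.e. z^(511/q) ≠ 1 for each prime q | 511.
z^(73) mod f = 1
z^(7) mod f = z^7.
Since z^(73) = 1, the order of z divides 73 < 511; not primitive.

No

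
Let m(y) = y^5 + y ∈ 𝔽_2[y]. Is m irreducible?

No

Check for roots in 𝔽_2: m(0) = 0 → root; m(1) = 0 → root.
m(0) = 0, so (y) divides m(y); m is reducible.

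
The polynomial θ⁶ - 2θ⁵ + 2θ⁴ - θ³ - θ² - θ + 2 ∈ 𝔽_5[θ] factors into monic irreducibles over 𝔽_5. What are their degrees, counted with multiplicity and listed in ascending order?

Write g(θ) = θ⁶ - 2θ⁵ + 2θ⁴ - θ³ - θ² - θ + 2.
Roots in 𝔽_5: g(0) = 2; g(1) = 0 → root; g(2) = 0 → root; g(3) = 3; g(4) = 3.
Linear factors from roots: (θ - 1), (θ - 2).
Complete factorization: g(θ) = (θ - 2)·(θ - 1)·(θ² + 2θ - 2)·(θ² - θ + 2).
Factor degrees with multiplicity: 1 + 1 + 2 + 2 = 6.

1, 1, 2, 2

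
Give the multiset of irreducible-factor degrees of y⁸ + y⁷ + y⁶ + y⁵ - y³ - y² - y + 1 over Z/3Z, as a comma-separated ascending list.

Write f(y) = y⁸ + y⁷ + y⁶ + y⁵ - y³ - y² - y + 1.
Roots in Z/3Z: f(0) = 1; f(1) = 2; f(2) = 2.
Complete factorization: f(y) = (y⁸ + y⁷ + y⁶ + y⁵ - y³ - y² - y + 1).
Factor degrees with multiplicity: 8 = 8.

8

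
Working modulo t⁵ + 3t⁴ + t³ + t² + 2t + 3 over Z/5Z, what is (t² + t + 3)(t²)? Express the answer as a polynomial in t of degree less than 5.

t^4 + t^3 + 3t^2

Multiply in Z/5Z[t]: (t² + t + 3)·(t²) = t⁴ + t³ + 3t².
Reduced: t⁴ + t³ + 3t².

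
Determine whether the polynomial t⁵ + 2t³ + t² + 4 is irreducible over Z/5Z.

Write m(t) = t⁵ + 2t³ + t² + 4.
Check for roots in Z/5Z: m(0) = 4; m(1) = 3; m(2) = 1; m(3) = 0 → root; m(4) = 2.
m(3) = 0, so (t − 3) divides m(t); m is reducible.

No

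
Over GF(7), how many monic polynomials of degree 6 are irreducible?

x^(7^6) − x is the product of all monic irreducibles of degree dividing 6; Möbius inversion gives N = (1/6) Σ μ(6/d)·7^d.
Divisors of 6: 1, 2, 3, 6; μ(6/d) for each: 1, -1, -1, 1.
Σ = 7^1 − 7^2 − 7^3 + 7^6 = 117264.
N = 117264/6 = 19544.

19544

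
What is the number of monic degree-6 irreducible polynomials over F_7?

Gauss's count: N_{7}(6) = (1/6) Σ_{d|6} μ(6/d)·7^d.
Divisors of 6: 1, 2, 3, 6; μ(6/d) for each: 1, -1, -1, 1.
Σ = 7^1 − 7^2 − 7^3 + 7^6 = 117264.
N = 117264/6 = 19544.

19544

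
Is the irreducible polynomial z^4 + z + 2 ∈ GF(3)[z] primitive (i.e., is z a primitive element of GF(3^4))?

Yes

Write f(z) = z^4 + z + 2.
|GF(3^4)^×| = 3^4 − 1 = 80. Prime factorization: 80 = 2^4·5.
f is primitive ⇔ z has order 80 in GF(3)[z]/(f), i.e. z^(80/q) ≠ 1 for each prime q | 80.
z^(40) mod f = 2.
z^(16) mod f = 2z^3 + z + 2.
None equal 1, so z has full order 80; f is primitive.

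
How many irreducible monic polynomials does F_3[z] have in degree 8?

810

x^(3^8) − x is the product of all monic irreducibles of degree dividing 8; Möbius inversion gives N = (1/8) Σ μ(8/d)·3^d.
Divisors of 8: 1, 2, 4, 8; μ(8/d) for each: 0, 0, -1, 1.
Σ = − 3^4 + 3^8 = 6480.
N = 6480/8 = 810.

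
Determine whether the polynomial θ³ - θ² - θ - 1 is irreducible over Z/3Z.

Write h(θ) = θ³ - θ² - θ - 1.
Check for roots in Z/3Z: h(0) = 2; h(1) = 1; h(2) = 1.
No roots. A degree-3 polynomial over a field with no linear factor is irreducible.

Yes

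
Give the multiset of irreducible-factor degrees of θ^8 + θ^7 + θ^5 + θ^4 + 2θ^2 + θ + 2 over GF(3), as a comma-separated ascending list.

1, 1, 1, 2, 3

Write h(θ) = θ^8 + θ^7 + θ^5 + θ^4 + 2θ^2 + θ + 2.
Roots in GF(3): h(0) = 2; h(1) = 0 → root; h(2) = 0 → root.
Linear factors from roots: (θ + 2), (θ + 1).
Complete factorization: h(θ) = (θ + 2)·(θ + 1)^2·(θ^2 + 2θ + 2)·(θ^3 + θ^2 + 2).
Factor degrees with multiplicity: 1 + 1 + 1 + 2 + 3 = 8.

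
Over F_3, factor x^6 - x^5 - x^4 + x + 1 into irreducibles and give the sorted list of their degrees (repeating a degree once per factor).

3, 3

Write f(x) = x^6 - x^5 - x^4 + x + 1.
Roots in F_3: f(0) = 1; f(1) = 1; f(2) = 1.
Complete factorization: f(x) = (x^3 + x^2 - x + 1)^2.
Factor degrees with multiplicity: 3 + 3 = 6.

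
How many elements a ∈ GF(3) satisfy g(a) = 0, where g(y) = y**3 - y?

Evaluate at each of the 3 elements of GF(3):
g(0) = 0 → root; g(1) = 0 → root; g(2) = 0 → root.
Roots: {0, 1, 2}.

3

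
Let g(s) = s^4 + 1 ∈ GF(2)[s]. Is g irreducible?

No

Check for roots in GF(2): g(0) = 1; g(1) = 0 → root.
g(1) = 0, so (s − 1) divides g(s); g is reducible.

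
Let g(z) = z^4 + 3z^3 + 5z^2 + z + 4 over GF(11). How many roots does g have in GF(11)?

2

Evaluate at each of the 11 elements of GF(11):
g(0) = 4; g(1) = 3; g(2) = 0 → root; g(3) = 5; g(4) = 8; g(5) = 1; g(6) = 0 → root; g(7) = 1; g(8) = 2; g(9) = 3; g(10) = 6.
Roots: {2, 6}.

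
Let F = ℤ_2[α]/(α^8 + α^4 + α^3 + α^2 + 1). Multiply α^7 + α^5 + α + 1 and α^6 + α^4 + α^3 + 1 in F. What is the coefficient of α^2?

Multiply in ℤ_2[α]: (α^7 + α^5 + α + 1)·(α^6 + α^4 + α^3 + 1) = α^13 + α^10 + α^9 + α^8 + α^6 + α^3 + α + 1.
Reduce using α^8 ≡ α^4 + α^3 + α^2 + 1 (mod α^8 + α^4 + α^3 + α^2 + 1).
Reduced: α^7 + α^4 + α^3 + α^2 + α + 1.

1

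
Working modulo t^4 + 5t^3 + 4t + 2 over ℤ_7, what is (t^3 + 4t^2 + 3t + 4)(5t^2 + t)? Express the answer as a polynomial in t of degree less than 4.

Multiply in ℤ_7[t]: (t^3 + 4t^2 + 3t + 4)·(5t^2 + t) = 5t^5 + 5t^3 + 2t^2 + 4t.
Reduce using t^4 ≡ 2t^3 + 3t + 5 (mod t^4 + 5t^3 + 4t + 2).
Reduced: 4t^3 + 3t^2 + 3t + 1.

4t^3 + 3t^2 + 3t + 1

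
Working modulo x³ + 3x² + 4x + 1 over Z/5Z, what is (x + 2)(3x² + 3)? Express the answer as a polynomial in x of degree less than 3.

2x^2 + x + 3

Multiply in Z/5Z[x]: (x + 2)·(3x² + 3) = 3x³ + x² + 3x + 1.
Reduce using x³ ≡ 2x² + x + 4 (mod x³ + 3x² + 4x + 1).
Reduced: 2x² + x + 3.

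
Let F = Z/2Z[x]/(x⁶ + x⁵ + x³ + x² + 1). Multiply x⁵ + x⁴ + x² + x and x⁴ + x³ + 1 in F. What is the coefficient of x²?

Multiply in Z/2Z[x]: (x⁵ + x⁴ + x² + x)·(x⁴ + x³ + 1) = x⁹ + x⁷ + x⁶ + x⁵ + x² + x.
Reduce using x⁶ ≡ x⁵ + x³ + x² + 1 (mod x⁶ + x⁵ + x³ + x² + 1).
Reduced: x⁵ + x⁴ + x³ + x.

0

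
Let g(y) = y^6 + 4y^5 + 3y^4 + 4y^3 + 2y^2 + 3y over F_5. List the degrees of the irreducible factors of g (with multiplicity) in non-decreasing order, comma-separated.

1, 1, 4

Roots in F_5: g(0) = 0 → root; g(1) = 2; g(2) = 1; g(3) = 4; g(4) = 0 → root.
Linear factors from roots: (y), (y + 1).
Complete factorization: g(y) = (y)·(y + 1)·(y^4 + 3y^3 + 4y + 3).
Factor degrees with multiplicity: 1 + 1 + 4 = 6.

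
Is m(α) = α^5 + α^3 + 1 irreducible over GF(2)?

Check for roots in GF(2): m(0) = 1; m(1) = 1.
No roots, so no linear factors.
Monic irreducibles of degree 2 over GF(2): α^2 + α + 1.
None of them divide m (all give nonzero remainder).
No irreducible factor of degree ≤ 2 exists, so m is irreducible over GF(2).

Yes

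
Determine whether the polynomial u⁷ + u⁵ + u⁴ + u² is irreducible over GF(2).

No

Write P(u) = u⁷ + u⁵ + u⁴ + u².
Check for roots in GF(2): P(0) = 0 → root; P(1) = 0 → root.
P(0) = 0, so (u) divides P(u); P is reducible.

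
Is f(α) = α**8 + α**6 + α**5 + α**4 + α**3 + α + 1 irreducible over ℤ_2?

Yes

Check for roots in ℤ_2: f(0) = 1; f(1) = 1.
No roots, so no linear factors.
Monic irreducibles of degree 2 over GF(2): α**2 + α + 1.
None of them divide f (all give nonzero remainder).
Monic irreducibles of degree 3 over GF(2): α**3 + α + 1, α**3 + α**2 + 1.
None of them divide f (all give nonzero remainder).
Monic irreducibles of degree 4 over GF(2): α**4 + α + 1, α**4 + α**3 + 1, α**4 + α**3 + α**2 + α + 1.
None of them divide f (all give nonzero remainder).
No irreducible factor of degree ≤ 4 exists, so f is irreducible over GF(2).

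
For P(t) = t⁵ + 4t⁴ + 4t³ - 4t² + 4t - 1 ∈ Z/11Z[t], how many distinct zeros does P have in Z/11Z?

1

Evaluate at each of the 11 elements of Z/11Z:
P(0) = 10; P(1) = 8; P(2) = 9; P(3) = 1; P(4) = 0 → root; P(5) = 5; P(6) = 8; P(7) = 4; P(8) = 1; P(9) = 8; P(10) = 1.
Roots: {4}.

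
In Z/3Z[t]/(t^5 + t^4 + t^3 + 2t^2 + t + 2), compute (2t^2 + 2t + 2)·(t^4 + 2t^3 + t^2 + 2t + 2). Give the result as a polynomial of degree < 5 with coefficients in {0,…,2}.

Multiply in Z/3Z[t]: (2t^2 + 2t + 2)·(t^4 + 2t^3 + t^2 + 2t + 2) = 2t^6 + 2t^4 + t^3 + t^2 + 2t + 1.
Reduce using t^5 ≡ 2t^4 + 2t^3 + t^2 + 2t + 1 (mod t^5 + t^4 + t^3 + 2t^2 + t + 2).
Reduced: 2t^4 + 2t^3 + 2.

2t^4 + 2t^3 + 2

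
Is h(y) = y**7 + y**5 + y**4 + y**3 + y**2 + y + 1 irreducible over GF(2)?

Check for roots in GF(2): h(0) = 1; h(1) = 1.
No roots, so no linear factors.
Monic irreducibles of degree 2 over GF(2): y**2 + y + 1.
None of them divide h (all give nonzero remainder).
Monic irreducibles of degree 3 over GF(2): y**3 + y + 1, y**3 + y**2 + 1.
None of them divide h (all give nonzero remainder).
No irreducible factor of degree ≤ 3 exists, so h is irreducible over GF(2).

Yes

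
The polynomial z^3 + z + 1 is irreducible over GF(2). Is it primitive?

Write f(z) = z^3 + z + 1.
|GF(2^3)^×| = 2^3 − 1 = 7. Prime factorization: 7 = 7.
f is primitive ⇔ z has order 7 in GF(2)[z]/(f), i.e. z^(7/q) ≠ 1 for each prime q | 7.
z^(1) mod f = z.
None equal 1, so z has full order 7; f is primitive.

Yes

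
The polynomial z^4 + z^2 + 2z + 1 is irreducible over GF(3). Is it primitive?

Write f(z) = z^4 + z^2 + 2z + 1.
|GF(3^4)^×| = 3^4 − 1 = 80. Prime factorization: 80 = 2^4·5.
f is primitive ⇔ z has order 80 in GF(3)[z]/(f), i.e. z^(80/q) ≠ 1 for each prime q | 80.
z^(40) mod f = 1
z^(16) mod f = 2z^3 + 2.
Since z^(40) = 1, the order of z divides 40 < 80; not primitive.

No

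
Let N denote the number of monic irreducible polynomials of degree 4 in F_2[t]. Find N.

Gauss's count: N_{2}(4) = (1/4) Σ_{d|4} μ(4/d)·2^d.
Divisors of 4: 1, 2, 4; μ(4/d) for each: 0, -1, 1.
Σ = − 2^2 + 2^4 = 12.
N = 12/4 = 3.

3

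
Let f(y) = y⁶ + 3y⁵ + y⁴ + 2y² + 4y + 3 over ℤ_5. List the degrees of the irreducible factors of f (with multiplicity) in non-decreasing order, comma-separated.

1, 1, 1, 3

Roots in ℤ_5: f(0) = 3; f(1) = 4; f(2) = 0 → root; f(3) = 2; f(4) = 0 → root.
Linear factors from roots: (y + 3), (y + 1).
Complete factorization: f(y) = (y + 3)·(y + 1)^2·(y³ + 3y² + 4y + 1).
Factor degrees with multiplicity: 1 + 1 + 1 + 3 = 6.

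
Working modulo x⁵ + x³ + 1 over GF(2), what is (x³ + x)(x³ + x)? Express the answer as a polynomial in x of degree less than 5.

x^4 + x^2 + x

Multiply in GF(2)[x]: (x³ + x)·(x³ + x) = x⁶ + x².
Reduce using x⁵ ≡ x³ + 1 (mod x⁵ + x³ + 1).
Reduced: x⁴ + x² + x.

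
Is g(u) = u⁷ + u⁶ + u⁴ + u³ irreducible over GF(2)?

Check for roots in GF(2): g(0) = 0 → root; g(1) = 0 → root.
g(0) = 0, so (u) divides g(u); g is reducible.

No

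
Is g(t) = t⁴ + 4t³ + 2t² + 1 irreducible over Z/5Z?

Check for roots in Z/5Z: g(0) = 1; g(1) = 3; g(2) = 2; g(3) = 3; g(4) = 0 → root.
g(4) = 0, so (t − 4) divides g(t); g is reducible.

No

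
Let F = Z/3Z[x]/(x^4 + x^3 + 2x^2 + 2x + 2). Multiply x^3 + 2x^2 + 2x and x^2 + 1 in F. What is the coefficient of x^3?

Multiply in Z/3Z[x]: (x^3 + 2x^2 + 2x)·(x^2 + 1) = x^5 + 2x^4 + 2x^2 + 2x.
Reduce using x^4 ≡ 2x^3 + x^2 + x + 1 (mod x^4 + x^3 + 2x^2 + 2x + 2).
Reduced: x^2 + x + 1.

0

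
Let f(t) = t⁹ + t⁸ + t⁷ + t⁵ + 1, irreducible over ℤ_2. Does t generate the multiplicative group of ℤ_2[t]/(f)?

No

|GF(2^9)^×| = 2^9 − 1 = 511. Prime factorization: 511 = 7·73.
f is primitive ⇔ t has order 511 in GF(2)[t]/(f), i.e. t^(511/q) ≠ 1 for each prime q | 511.
t^(73) mod f = 1
t^(7) mod f = t⁷.
Since t^(73) = 1, the order of t divides 73 < 511; not primitive.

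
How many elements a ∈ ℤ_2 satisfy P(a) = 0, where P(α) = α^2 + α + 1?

Evaluate at each of the 2 elements of ℤ_2:
P(0) = 1; P(1) = 1.
No element is a root.

0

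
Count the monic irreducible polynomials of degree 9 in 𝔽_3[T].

2184

By the necklace-counting formula, N_3(9) = (1/9) Σ_{d|9} μ(9/d)·3^d.
Divisors of 9: 1, 3, 9; μ(9/d) for each: 0, -1, 1.
Σ = − 3^3 + 3^9 = 19656.
N = 19656/9 = 2184.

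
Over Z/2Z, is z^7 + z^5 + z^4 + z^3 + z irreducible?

No

Write m(z) = z^7 + z^5 + z^4 + z^3 + z.
Check for roots in Z/2Z: m(0) = 0 → root; m(1) = 1.
m(0) = 0, so (z) divides m(z); m is reducible.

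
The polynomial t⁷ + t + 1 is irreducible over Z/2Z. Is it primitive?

Yes

Write f(t) = t⁷ + t + 1.
|GF(2^7)^×| = 2^7 − 1 = 127. Prime factorization: 127 = 127.
f is primitive ⇔ t has order 127 in GF(2)[t]/(f), i.e. t^(127/q) ≠ 1 for each prime q | 127.
t^(1) mod f = t.
None equal 1, so t has full order 127; f is primitive.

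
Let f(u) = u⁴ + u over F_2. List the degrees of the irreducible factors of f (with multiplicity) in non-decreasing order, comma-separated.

1, 1, 2

Roots in F_2: f(0) = 0 → root; f(1) = 0 → root.
Linear factors from roots: (u), (u + 1).
Complete factorization: f(u) = (u)·(u + 1)·(u² + u + 1).
Factor degrees with multiplicity: 1 + 1 + 2 = 4.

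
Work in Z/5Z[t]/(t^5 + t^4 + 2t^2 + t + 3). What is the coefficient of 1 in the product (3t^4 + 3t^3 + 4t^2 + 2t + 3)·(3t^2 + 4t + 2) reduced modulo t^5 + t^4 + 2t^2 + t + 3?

Multiply in Z/5Z[t]: (3t^4 + 3t^3 + 4t^2 + 2t + 3)·(3t^2 + 4t + 2) = 4t^6 + t^5 + 3t^3 + t + 1.
Reduce using t^5 ≡ 4t^4 + 3t^2 + 4t + 2 (mod t^5 + t^4 + 2t^2 + t + 3).
Reduced: 3t^4 + 2t^2 + 2t.

0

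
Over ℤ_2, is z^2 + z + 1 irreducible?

Write f(z) = z^2 + z + 1.
Check for roots in ℤ_2: f(0) = 1; f(1) = 1.
No roots. A degree-2 polynomial over a field with no linear factor is irreducible.

Yes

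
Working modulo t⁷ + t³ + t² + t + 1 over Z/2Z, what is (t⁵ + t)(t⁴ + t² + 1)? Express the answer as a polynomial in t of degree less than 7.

t^5 + t^4 + t^3 + 1

Multiply in Z/2Z[t]: (t⁵ + t)·(t⁴ + t² + 1) = t⁹ + t⁷ + t³ + t.
Reduce using t⁷ ≡ t³ + t² + t + 1 (mod t⁷ + t³ + t² + t + 1).
Reduced: t⁵ + t⁴ + t³ + 1.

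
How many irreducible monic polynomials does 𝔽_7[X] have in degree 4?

By the necklace-counting formula, N_7(4) = (1/4) Σ_{d|4} μ(4/d)·7^d.
Divisors of 4: 1, 2, 4; μ(4/d) for each: 0, -1, 1.
Σ = − 7^2 + 7^4 = 2352.
N = 2352/4 = 588.

588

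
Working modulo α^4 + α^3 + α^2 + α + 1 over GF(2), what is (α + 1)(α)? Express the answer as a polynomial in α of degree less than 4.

α^2 + α

Multiply in GF(2)[α]: (α + 1)·(α) = α^2 + α.
Reduced: α^2 + α.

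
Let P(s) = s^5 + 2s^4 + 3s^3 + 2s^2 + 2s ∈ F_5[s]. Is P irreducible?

Check for roots in F_5: P(0) = 0 → root; P(1) = 0 → root; P(2) = 0 → root; P(3) = 0 → root; P(4) = 3.
P(0) = 0, so (s) divides P(s); P is reducible.

No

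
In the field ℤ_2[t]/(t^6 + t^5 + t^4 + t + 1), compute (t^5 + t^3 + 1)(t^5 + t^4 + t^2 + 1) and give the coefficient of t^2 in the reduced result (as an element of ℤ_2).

Multiply in ℤ_2[t]: (t^5 + t^3 + 1)·(t^5 + t^4 + t^2 + 1) = t^10 + t^9 + t^8 + t^5 + t^4 + t^3 + t^2 + 1.
Reduce using t^6 ≡ t^5 + t^4 + t + 1 (mod t^6 + t^5 + t^4 + t + 1).
Reduced: t^3 + t^2 + 1.

1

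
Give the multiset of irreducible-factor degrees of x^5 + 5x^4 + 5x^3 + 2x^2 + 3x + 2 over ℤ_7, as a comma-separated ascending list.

1, 1, 1, 2

Write h(x) = x^5 + 5x^4 + 5x^3 + 2x^2 + 3x + 2.
Linear factors from roots: (x + 5), (x + 4), (x + 1).
Complete factorization: h(x) = (x + 1)·(x + 4)·(x + 5)·(x^2 + 2x + 5).
Factor degrees with multiplicity: 1 + 1 + 1 + 2 = 5.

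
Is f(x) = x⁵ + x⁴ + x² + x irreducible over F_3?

Check for roots in F_3: f(0) = 0 → root; f(1) = 1; f(2) = 0 → root.
f(0) = 0, so (x) divides f(x); f is reducible.

No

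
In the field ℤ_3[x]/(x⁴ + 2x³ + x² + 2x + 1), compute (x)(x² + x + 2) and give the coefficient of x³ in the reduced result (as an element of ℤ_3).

Multiply in ℤ_3[x]: (x)·(x² + x + 2) = x³ + x² + 2x.
Reduced: x³ + x² + 2x.

1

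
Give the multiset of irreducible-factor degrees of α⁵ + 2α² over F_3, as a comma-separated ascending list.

1, 1, 1, 1, 1

Write g(α) = α⁵ + 2α².
Roots in F_3: g(0) = 0 → root; g(1) = 0 → root; g(2) = 1.
Linear factors from roots: (α), (α + 2).
Complete factorization: g(α) = (α)^2·(α + 2)^3.
Factor degrees with multiplicity: 1 + 1 + 1 + 1 + 1 = 5.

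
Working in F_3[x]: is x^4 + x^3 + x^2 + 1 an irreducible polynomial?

Write h(x) = x^4 + x^3 + x^2 + 1.
Check for roots in F_3: h(0) = 1; h(1) = 1; h(2) = 2.
No roots, so no linear factors.
Monic irreducibles of degree 2 over GF(3): x^2 + 1, x^2 + x - 1, x^2 - x - 1.
None of them divide h (all give nonzero remainder).
No irreducible factor of degree ≤ 2 exists, so h is irreducible over GF(3).

Yes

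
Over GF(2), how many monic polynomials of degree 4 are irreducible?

3

The number of monic irreducibles of degree 4 over GF(2) is (1/4)·Σ_{d∣4} μ(4/d) 2^d.
Divisors of 4: 1, 2, 4; μ(4/d) for each: 0, -1, 1.
Σ = − 2^2 + 2^4 = 12.
N = 12/4 = 3.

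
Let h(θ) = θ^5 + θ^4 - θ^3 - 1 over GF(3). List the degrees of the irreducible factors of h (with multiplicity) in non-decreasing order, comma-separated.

1, 1, 1, 2

Roots in GF(3): h(0) = 2; h(1) = 0 → root; h(2) = 0 → root.
Linear factors from roots: (θ - 1), (θ + 1).
Complete factorization: h(θ) = (θ + 1)·(θ - 1)^2·(θ^2 - θ - 1).
Factor degrees with multiplicity: 1 + 1 + 1 + 2 = 5.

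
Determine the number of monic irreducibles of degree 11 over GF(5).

4438920

The number of monic irreducibles of degree 11 over GF(5) is (1/11)·Σ_{d∣11} μ(11/d) 5^d.
Divisors of 11: 1, 11; μ(11/d) for each: -1, 1.
Σ = − 5^1 + 5^11 = 48828120.
N = 48828120/11 = 4438920.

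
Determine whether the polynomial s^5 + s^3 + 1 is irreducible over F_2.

Yes

Write f(s) = s^5 + s^3 + 1.
Check for roots in F_2: f(0) = 1; f(1) = 1.
No roots, so no linear factors.
Monic irreducibles of degree 2 over GF(2): s^2 + s + 1.
None of them divide f (all give nonzero remainder).
No irreducible factor of degree ≤ 2 exists, so f is irreducible over GF(2).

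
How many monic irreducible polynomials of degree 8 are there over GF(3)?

810

The number of monic irreducibles of degree 8 over GF(3) is (1/8)·Σ_{d∣8} μ(8/d) 3^d.
Divisors of 8: 1, 2, 4, 8; μ(8/d) for each: 0, 0, -1, 1.
Σ = − 3^4 + 3^8 = 6480.
N = 6480/8 = 810.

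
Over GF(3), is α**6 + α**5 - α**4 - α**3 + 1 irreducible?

Yes

Write g(α) = α**6 + α**5 - α**4 - α**3 + 1.
Check for roots in GF(3): g(0) = 1; g(1) = 1; g(2) = 1.
No roots, so no linear factors.
Monic irreducibles of degree 2 over GF(3): α**2 + 1, α**2 + α - 1, α**2 - α - 1.
None of them divide g (all give nonzero remainder).
Degree-3 irreducible divisors: test the 8 monic irreducibles of degree 3 over GF(3).
None of them divide g (all give nonzero remainder).
No irreducible factor of degree ≤ 3 exists, so g is irreducible over GF(3).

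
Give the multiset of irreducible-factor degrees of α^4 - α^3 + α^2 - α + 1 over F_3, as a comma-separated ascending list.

4

Write h(α) = α^4 - α^3 + α^2 - α + 1.
Roots in F_3: h(0) = 1; h(1) = 1; h(2) = 2.
Complete factorization: h(α) = (α^4 - α^3 + α^2 - α + 1).
Factor degrees with multiplicity: 4 = 4.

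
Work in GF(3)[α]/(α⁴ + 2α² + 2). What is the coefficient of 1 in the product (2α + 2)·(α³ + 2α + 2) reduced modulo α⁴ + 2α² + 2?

0

Multiply in GF(3)[α]: (2α + 2)·(α³ + 2α + 2) = 2α⁴ + 2α³ + α² + 2α + 1.
Reduce using α⁴ ≡ α² + 1 (mod α⁴ + 2α² + 2).
Reduced: 2α³ + 2α.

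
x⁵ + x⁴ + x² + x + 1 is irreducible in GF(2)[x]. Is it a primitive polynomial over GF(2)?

Write f(x) = x⁵ + x⁴ + x² + x + 1.
|GF(2^5)^×| = 2^5 − 1 = 31. Prime factorization: 31 = 31.
f is primitive ⇔ x has order 31 in GF(2)[x]/(f), i.e. x^(31/q) ≠ 1 for each prime q | 31.
x^(1) mod f = x.
None equal 1, so x has full order 31; f is primitive.

Yes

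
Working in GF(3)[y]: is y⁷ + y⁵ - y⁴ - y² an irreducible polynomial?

No

Write g(y) = y⁷ + y⁵ - y⁴ - y².
Check for roots in GF(3): g(0) = 0 → root; g(1) = 0 → root; g(2) = 2.
g(0) = 0, so (y) divides g(y); g is reducible.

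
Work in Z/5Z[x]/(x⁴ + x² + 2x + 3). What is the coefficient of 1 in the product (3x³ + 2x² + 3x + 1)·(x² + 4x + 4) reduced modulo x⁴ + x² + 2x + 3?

2

Multiply in Z/5Z[x]: (3x³ + 2x² + 3x + 1)·(x² + 4x + 4) = 3x⁵ + 4x⁴ + 3x³ + x² + x + 4.
Reduce using x⁴ ≡ 4x² + 3x + 2 (mod x⁴ + x² + 2x + 3).
Reduced: x² + 4x + 2.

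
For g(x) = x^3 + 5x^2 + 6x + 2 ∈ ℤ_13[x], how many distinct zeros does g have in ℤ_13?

Evaluate at each of the 13 elements of ℤ_13:
g(0) = 2; g(1) = 1; g(2) = 3; g(3) = 1; g(4) = 1; g(5) = 9; g(6) = 5; g(7) = 8; g(8) = 11; g(9) = 7; g(10) = 2; g(11) = 2; g(12) = 0 → root.
Roots: {12}.

1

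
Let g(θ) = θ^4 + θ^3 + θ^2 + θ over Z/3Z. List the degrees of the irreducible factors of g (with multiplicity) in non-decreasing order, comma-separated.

Roots in Z/3Z: g(0) = 0 → root; g(1) = 1; g(2) = 0 → root.
Linear factors from roots: (θ), (θ + 1).
Complete factorization: g(θ) = (θ)·(θ + 1)·(θ^2 + 1).
Factor degrees with multiplicity: 1 + 1 + 2 = 4.

1, 1, 2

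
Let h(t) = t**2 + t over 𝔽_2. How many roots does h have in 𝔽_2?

Evaluate at each of the 2 elements of 𝔽_2:
h(0) = 0 → root; h(1) = 0 → root.
Roots: {0, 1}.

2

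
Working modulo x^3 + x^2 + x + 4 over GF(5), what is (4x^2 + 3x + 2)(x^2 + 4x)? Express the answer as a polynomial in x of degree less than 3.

Multiply in GF(5)[x]: (4x^2 + 3x + 2)·(x^2 + 4x) = 4x^4 + 4x^3 + 4x^2 + 3x.
Reduce using x^3 ≡ 4x^2 + 4x + 1 (mod x^3 + x^2 + x + 4).
Reduced: 2x.

2x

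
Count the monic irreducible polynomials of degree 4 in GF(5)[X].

150

Gauss's count: N_{5}(4) = (1/4) Σ_{d|4} μ(4/d)·5^d.
Divisors of 4: 1, 2, 4; μ(4/d) for each: 0, -1, 1.
Σ = − 5^2 + 5^4 = 600.
N = 600/4 = 150.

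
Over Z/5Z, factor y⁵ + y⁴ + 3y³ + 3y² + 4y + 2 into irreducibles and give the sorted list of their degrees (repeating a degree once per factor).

5

Write h(y) = y⁵ + y⁴ + 3y³ + 3y² + 4y + 2.
Roots in Z/5Z: h(0) = 2; h(1) = 4; h(2) = 4; h(3) = 1; h(4) = 3.
Complete factorization: h(y) = (y⁵ + y⁴ + 3y³ + 3y² + 4y + 2).
Factor degrees with multiplicity: 5 = 5.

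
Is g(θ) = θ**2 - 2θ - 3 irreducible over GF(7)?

Check for roots in GF(7): g(0) = 4; g(1) = 3; g(2) = 4; g(3) = 0 → root; g(4) = 5; g(5) = 5; g(6) = 0 → root.
g(3) = 0, so (θ − 3) divides g(θ); g is reducible.

No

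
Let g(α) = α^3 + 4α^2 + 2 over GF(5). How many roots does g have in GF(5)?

Evaluate at each of the 5 elements of GF(5):
g(0) = 2; g(1) = 2; g(2) = 1; g(3) = 0 → root; g(4) = 0 → root.
Roots: {3, 4}.

2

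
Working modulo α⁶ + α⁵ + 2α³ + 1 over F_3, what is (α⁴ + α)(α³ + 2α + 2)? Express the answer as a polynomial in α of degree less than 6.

Multiply in F_3[α]: (α⁴ + α)·(α³ + 2α + 2) = α⁷ + 2α⁵ + 2α² + 2α.
Reduce using α⁶ ≡ 2α⁵ + α³ + 2 (mod α⁶ + α⁵ + 2α³ + 1).
Reduced: α⁴ + 2α³ + 2α² + α + 1.

α^4 + 2α^3 + 2α^2 + α + 1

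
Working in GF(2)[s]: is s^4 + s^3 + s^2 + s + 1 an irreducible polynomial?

Yes

Write h(s) = s^4 + s^3 + s^2 + s + 1.
Check for roots in GF(2): h(0) = 1; h(1) = 1.
No roots, so no linear factors.
Monic irreducibles of degree 2 over GF(2): s^2 + s + 1.
None of them divide h (all give nonzero remainder).
No irreducible factor of degree ≤ 2 exists, so h is irreducible over GF(2).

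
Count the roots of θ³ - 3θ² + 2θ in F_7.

Write g(θ) = θ³ - 3θ² + 2θ.
Evaluate at each of the 7 elements of F_7:
g(0) = 0 → root; g(1) = 0 → root; g(2) = 0 → root; g(3) = 6; g(4) = 3; g(5) = 4; g(6) = 1.
Roots: {0, 1, 2}.

3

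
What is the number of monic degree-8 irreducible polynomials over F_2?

Gauss's count: N_{2}(8) = (1/8) Σ_{d|8} μ(8/d)·2^d.
Divisors of 8: 1, 2, 4, 8; μ(8/d) for each: 0, 0, -1, 1.
Σ = − 2^4 + 2^8 = 240.
N = 240/8 = 30.

30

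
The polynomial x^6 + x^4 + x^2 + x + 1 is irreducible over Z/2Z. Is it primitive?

No

Write f(x) = x^6 + x^4 + x^2 + x + 1.
|GF(2^6)^×| = 2^6 − 1 = 63. Prime factorization: 63 = 3^2·7.
f is primitive ⇔ x has order 63 in GF(2)[x]/(f), i.e. x^(63/q) ≠ 1 for each prime q | 63.
x^(21) mod f = 1
x^(9) mod f = x^4 + x^2 + x.
Since x^(21) = 1, the order of x divides 21 < 63; not primitive.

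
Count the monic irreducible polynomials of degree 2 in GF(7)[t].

21

By the necklace-counting formula, N_7(2) = (1/2) Σ_{d|2} μ(2/d)·7^d.
Divisors of 2: 1, 2; μ(2/d) for each: -1, 1.
Σ = − 7^1 + 7^2 = 42.
N = 42/2 = 21.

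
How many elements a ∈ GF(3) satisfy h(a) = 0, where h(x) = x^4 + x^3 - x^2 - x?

3

Evaluate at each of the 3 elements of GF(3):
h(0) = 0 → root; h(1) = 0 → root; h(2) = 0 → root.
Roots: {0, 1, 2}.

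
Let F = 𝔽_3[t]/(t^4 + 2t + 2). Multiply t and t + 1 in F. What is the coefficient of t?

Multiply in 𝔽_3[t]: (t)·(t + 1) = t^2 + t.
Reduced: t^2 + t.

1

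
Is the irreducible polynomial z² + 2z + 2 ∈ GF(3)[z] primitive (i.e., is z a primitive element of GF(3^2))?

Write f(z) = z² + 2z + 2.
|GF(3^2)^×| = 3^2 − 1 = 8. Prime factorization: 8 = 2^3.
f is primitive ⇔ z has order 8 in GF(3)[z]/(f), i.e. z^(8/q) ≠ 1 for each prime q | 8.
z^(4) mod f = 2.
None equal 1, so z has full order 8; f is primitive.

Yes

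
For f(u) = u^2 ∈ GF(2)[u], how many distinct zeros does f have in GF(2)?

1

Evaluate at each of the 2 elements of GF(2):
f(0) = 0 → root; f(1) = 1.
Roots: {0}.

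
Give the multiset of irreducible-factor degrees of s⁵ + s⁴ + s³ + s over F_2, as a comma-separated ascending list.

1, 1, 3

Write g(s) = s⁵ + s⁴ + s³ + s.
Roots in F_2: g(0) = 0 → root; g(1) = 0 → root.
Linear factors from roots: (s), (s + 1).
Complete factorization: g(s) = (s)·(s + 1)·(s³ + s + 1).
Factor degrees with multiplicity: 1 + 1 + 3 = 5.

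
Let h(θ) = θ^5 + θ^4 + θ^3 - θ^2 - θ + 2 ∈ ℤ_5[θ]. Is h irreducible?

Yes

Check for roots in ℤ_5: h(0) = 2; h(1) = 3; h(2) = 2; h(3) = 1; h(4) = 1.
No roots, so no linear factors.
Degree-2 irreducible divisors: test the 10 monic irreducibles of degree 2 over GF(5).
None of them divide h (all give nonzero remainder).
No irreducible factor of degree ≤ 2 exists, so h is irreducible over GF(5).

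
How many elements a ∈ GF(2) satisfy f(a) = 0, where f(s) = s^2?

Evaluate at each of the 2 elements of GF(2):
f(0) = 0 → root; f(1) = 1.
Roots: {0}.

1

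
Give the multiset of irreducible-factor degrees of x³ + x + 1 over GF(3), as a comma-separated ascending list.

Write h(x) = x³ + x + 1.
Roots in GF(3): h(0) = 1; h(1) = 0 → root; h(2) = 2.
Linear factors from roots: (x - 1).
Complete factorization: h(x) = (x - 1)·(x² + x - 1).
Factor degrees with multiplicity: 1 + 2 = 3.

1, 2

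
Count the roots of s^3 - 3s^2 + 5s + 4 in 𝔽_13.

Write g(s) = s^3 - 3s^2 + 5s + 4.
Evaluate at each of the 13 elements of 𝔽_13:
g(0) = 4; g(1) = 7; g(2) = 10; g(3) = 6; g(4) = 1; g(5) = 1; g(6) = 12; g(7) = 1; g(8) = 0 → root; g(9) = 2; g(10) = 0 → root; g(11) = 0 → root; g(12) = 8.
Roots: {8, 10, 11}.

3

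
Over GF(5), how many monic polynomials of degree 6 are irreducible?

x^(5^6) − x is the product of all monic irreducibles of degree dividing 6; Möbius inversion gives N = (1/6) Σ μ(6/d)·5^d.
Divisors of 6: 1, 2, 3, 6; μ(6/d) for each: 1, -1, -1, 1.
Σ = 5^1 − 5^2 − 5^3 + 5^6 = 15480.
N = 15480/6 = 2580.

2580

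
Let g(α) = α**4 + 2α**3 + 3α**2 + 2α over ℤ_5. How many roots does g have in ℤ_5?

Evaluate at each of the 5 elements of ℤ_5:
g(0) = 0 → root; g(1) = 3; g(2) = 3; g(3) = 3; g(4) = 0 → root.
Roots: {0, 4}.

2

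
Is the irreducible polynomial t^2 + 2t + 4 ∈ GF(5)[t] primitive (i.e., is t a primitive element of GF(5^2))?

No

Write f(t) = t^2 + 2t + 4.
|GF(5^2)^×| = 5^2 − 1 = 24. Prime factorization: 24 = 2^3·3.
f is primitive ⇔ t has order 24 in GF(5)[t]/(f), i.e. t^(24/q) ≠ 1 for each prime q | 24.
t^(12) mod f = 1
t^(8) mod f = 2t + 4.
Since t^(12) = 1, the order of t divides 12 < 24; not primitive.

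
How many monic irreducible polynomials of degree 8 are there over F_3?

810

The number of monic irreducibles of degree 8 over GF(3) is (1/8)·Σ_{d∣8} μ(8/d) 3^d.
Divisors of 8: 1, 2, 4, 8; μ(8/d) for each: 0, 0, -1, 1.
Σ = − 3^4 + 3^8 = 6480.
N = 6480/8 = 810.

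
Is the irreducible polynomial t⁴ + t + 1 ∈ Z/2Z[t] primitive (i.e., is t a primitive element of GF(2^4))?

Yes

Write f(t) = t⁴ + t + 1.
|GF(2^4)^×| = 2^4 − 1 = 15. Prime factorization: 15 = 3·5.
f is primitive ⇔ t has order 15 in GF(2)[t]/(f), i.e. t^(15/q) ≠ 1 for each prime q | 15.
t^(5) mod f = t² + t.
t^(3) mod f = t³.
None equal 1, so t has full order 15; f is primitive.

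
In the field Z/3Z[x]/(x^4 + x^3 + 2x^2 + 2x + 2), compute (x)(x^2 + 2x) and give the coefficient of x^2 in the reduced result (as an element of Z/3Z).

2

Multiply in Z/3Z[x]: (x)·(x^2 + 2x) = x^3 + 2x^2.
Reduced: x^3 + 2x^2.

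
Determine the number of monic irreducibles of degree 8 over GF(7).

x^(7^8) − x is the product of all monic irreducibles of degree dividing 8; Möbius inversion gives N = (1/8) Σ μ(8/d)·7^d.
Divisors of 8: 1, 2, 4, 8; μ(8/d) for each: 0, 0, -1, 1.
Σ = − 7^4 + 7^8 = 5762400.
N = 5762400/8 = 720300.

720300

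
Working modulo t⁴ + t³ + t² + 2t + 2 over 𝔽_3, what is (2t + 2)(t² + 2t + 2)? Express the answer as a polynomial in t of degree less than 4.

Multiply in 𝔽_3[t]: (2t + 2)·(t² + 2t + 2) = 2t³ + 2t + 1.
Reduced: 2t³ + 2t + 1.

2t^3 + 2t + 1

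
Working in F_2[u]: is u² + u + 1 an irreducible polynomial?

Yes

Write P(u) = u² + u + 1.
Check for roots in F_2: P(0) = 1; P(1) = 1.
No roots. A degree-2 polynomial over a field with no linear factor is irreducible.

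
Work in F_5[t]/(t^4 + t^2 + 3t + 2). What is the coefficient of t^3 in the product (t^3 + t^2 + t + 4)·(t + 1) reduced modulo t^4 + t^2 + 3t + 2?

Multiply in F_5[t]: (t^3 + t^2 + t + 4)·(t + 1) = t^4 + 2t^3 + 2t^2 + 4.
Reduce using t^4 ≡ 4t^2 + 2t + 3 (mod t^4 + t^2 + 3t + 2).
Reduced: 2t^3 + t^2 + 2t + 2.

2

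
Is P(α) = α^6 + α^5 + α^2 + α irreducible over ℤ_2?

Check for roots in ℤ_2: P(0) = 0 → root; P(1) = 0 → root.
P(0) = 0, so (α) divides P(α); P is reducible.

No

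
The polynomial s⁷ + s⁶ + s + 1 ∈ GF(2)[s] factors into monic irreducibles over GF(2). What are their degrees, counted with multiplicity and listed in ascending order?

1, 1, 1, 2, 2

Write f(s) = s⁷ + s⁶ + s + 1.
Roots in GF(2): f(0) = 1; f(1) = 0 → root.
Linear factors from roots: (s + 1).
Complete factorization: f(s) = (s + 1)^3·(s² + s + 1)^2.
Factor degrees with multiplicity: 1 + 1 + 1 + 2 + 2 = 7.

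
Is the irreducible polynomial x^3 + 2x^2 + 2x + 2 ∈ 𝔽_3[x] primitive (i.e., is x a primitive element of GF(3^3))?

No

Write f(x) = x^3 + 2x^2 + 2x + 2.
|GF(3^3)^×| = 3^3 − 1 = 26. Prime factorization: 26 = 2·13.
f is primitive ⇔ x has order 26 in GF(3)[x]/(f), i.e. x^(26/q) ≠ 1 for each prime q | 26.
x^(13) mod f = 1
x^(2) mod f = x^2.
Since x^(13) = 1, the order of x divides 13 < 26; not primitive.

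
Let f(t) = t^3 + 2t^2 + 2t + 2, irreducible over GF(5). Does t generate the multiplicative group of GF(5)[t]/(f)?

Yes

|GF(5^3)^×| = 5^3 − 1 = 124. Prime factorization: 124 = 2^2·31.
f is primitive ⇔ t has order 124 in GF(5)[t]/(f), i.e. t^(124/q) ≠ 1 for each prime q | 124.
t^(62) mod f = 4.
t^(4) mod f = 2t^2 + 2t + 4.
None equal 1, so t has full order 124; f is primitive.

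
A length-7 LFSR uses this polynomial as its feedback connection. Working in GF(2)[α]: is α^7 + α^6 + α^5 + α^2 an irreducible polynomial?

No

Write f(α) = α^7 + α^6 + α^5 + α^2.
Check for roots in GF(2): f(0) = 0 → root; f(1) = 0 → root.
f(0) = 0, so (α) divides f(α); f is reducible.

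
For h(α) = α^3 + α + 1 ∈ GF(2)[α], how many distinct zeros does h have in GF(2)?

Evaluate at each of the 2 elements of GF(2):
h(0) = 1; h(1) = 1.
No element is a root.

0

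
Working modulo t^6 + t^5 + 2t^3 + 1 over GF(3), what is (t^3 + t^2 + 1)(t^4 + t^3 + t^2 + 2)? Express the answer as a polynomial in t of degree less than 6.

t^5 + t^3 + 2t + 1

Multiply in GF(3)[t]: (t^3 + t^2 + 1)·(t^4 + t^3 + t^2 + 2) = t^7 + 2t^6 + 2t^5 + 2t^4 + 2.
Reduce using t^6 ≡ 2t^5 + t^3 + 2 (mod t^6 + t^5 + 2t^3 + 1).
Reduced: t^5 + t^3 + 2t + 1.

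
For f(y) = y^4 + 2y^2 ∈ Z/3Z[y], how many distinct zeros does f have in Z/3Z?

Evaluate at each of the 3 elements of Z/3Z:
f(0) = 0 → root; f(1) = 0 → root; f(2) = 0 → root.
Roots: {0, 1, 2}.

3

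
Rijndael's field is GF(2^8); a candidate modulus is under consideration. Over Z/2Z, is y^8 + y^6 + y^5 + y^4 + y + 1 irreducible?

Write m(y) = y^8 + y^6 + y^5 + y^4 + y + 1.
Check for roots in Z/2Z: m(0) = 1; m(1) = 0 → root.
m(1) = 0, so (y − 1) divides m(y); m is reducible.

No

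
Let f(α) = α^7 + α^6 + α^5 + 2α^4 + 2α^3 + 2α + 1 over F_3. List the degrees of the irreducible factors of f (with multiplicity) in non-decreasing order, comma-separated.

Roots in F_3: f(0) = 1; f(1) = 1; f(2) = 1.
Complete factorization: f(α) = (α^7 + α^6 + α^5 + 2α^4 + 2α^3 + 2α + 1).
Factor degrees with multiplicity: 7 = 7.

7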